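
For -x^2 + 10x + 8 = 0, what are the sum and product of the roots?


For ax^2+bx+c=0: sum = -b/a, product = c/a.
a=-1, b=10, c=8
Sum = -(10)/-1 = 10
Product = (8)/-1 = -8


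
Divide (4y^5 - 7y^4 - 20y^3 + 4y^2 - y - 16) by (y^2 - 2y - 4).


(4y^5 - 7y^4 - 20y^3 + 4y^2 - y - 16) / (y^2 - 2y - 4)
Step 1: 4y^3 * (y^2 - 2y - 4) = 4y^5 - 8y^4 - 16y^3; subtract.
Step 2: y^2 * (y^2 - 2y - 4) = y^4 - 2y^3 - 4y^2; subtract.
Step 3: -2y * (y^2 - 2y - 4) = -2y^3 + 4y^2 + 8y; subtract.
Step 4: 4 * (y^2 - 2y - 4) = 4y^2 - 8y - 16; subtract.
Quotient: 4y^3 + y^2 - 2y + 4, Remainder: -y


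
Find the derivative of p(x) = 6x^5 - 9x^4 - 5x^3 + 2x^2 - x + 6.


Apply the power rule term by term:
  d/dx(6x^5) = 30x^4
  d/dx(-9x^4) = -36x^3
  d/dx(-5x^3) = -15x^2
  d/dx(2x^2) = 4x
  d/dx(-x) = -1
  d/dx(6) = 0
p'(x) = 30x^4 - 36x^3 - 15x^2 + 4x - 1


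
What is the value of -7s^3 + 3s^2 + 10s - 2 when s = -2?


Using direct substitution:
  -7 * (-2)^3 = 56
  3 * (-2)^2 = 12
  10 * (-2)^1 = -20
  constant: -2
Sum = 56 + 12 - 20 - 2 = 46


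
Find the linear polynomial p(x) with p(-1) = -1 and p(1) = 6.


p(x) = mx + b. Using p(-1)=-1, p(1)=6:
m = (-1 - 6)/(-1 - 1) = -7/-2 = 7/2
b = -1 - m*(-1) = -1 + 7/2 = 5/2
p(x) = (7/2)x + (5/2)


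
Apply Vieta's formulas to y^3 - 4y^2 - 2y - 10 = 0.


Monic cubic y^3+by^2+cy+d=0: sum=-b, pairwise sum=c, product=-d.
b=-4, c=-2, d=-10
r1+r2+r3 = 4
r1r2+r1r3+r2r3 = -2
r1r2r3 = 10


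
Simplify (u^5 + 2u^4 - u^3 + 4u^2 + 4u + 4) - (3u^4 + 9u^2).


Distribute the minus sign:
  (u^5 + 2u^4 - u^3 + 4u^2 + 4u + 4)
- (3u^4 + 9u^2)
Negate second polynomial: -3u^4 - 9u^2
Add: u^5 - u^4 - u^3 - 5u^2 + 4u + 4


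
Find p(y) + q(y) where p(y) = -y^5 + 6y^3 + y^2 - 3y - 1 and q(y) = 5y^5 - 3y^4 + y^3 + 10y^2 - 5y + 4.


Align terms by degree and add:
  -y^5 + 6y^3 + y^2 - 3y - 1
+ 5y^5 - 3y^4 + y^3 + 10y^2 - 5y + 4
= 4y^5 - 3y^4 + 7y^3 + 11y^2 - 8y + 3


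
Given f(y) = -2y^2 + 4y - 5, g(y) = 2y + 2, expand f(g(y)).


Substitute g(y) into f:
f(g(y)) = -2*(2y + 2)^2 + 4*(2y + 2) + (-5)
(2y + 2)^2 = 4y^2 + 8y + 4
Expand and combine: -8y^2 - 8y - 5


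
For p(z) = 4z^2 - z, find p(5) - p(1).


p(5) = 95
p(1) = 3
p(5) - p(1) = 95 - 3 = 92


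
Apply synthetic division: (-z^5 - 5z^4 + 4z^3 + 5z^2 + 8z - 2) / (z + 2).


Synthetic division with c = -2. Coefficients: -1, -5, 4, 5, 8, -2
Bring down -1.
  -1 * -2 = 2; 2 - 5 = -3
  -3 * -2 = 6; 6 + 4 = 10
  10 * -2 = -20; -20 + 5 = -15
  -15 * -2 = 30; 30 + 8 = 38
  38 * -2 = -76; -76 - 2 = -78
Quotient: -z^4 - 3z^3 + 10z^2 - 15z + 38, Remainder: -78


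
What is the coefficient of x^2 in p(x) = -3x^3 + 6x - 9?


Read off the coefficient of x^2: 0


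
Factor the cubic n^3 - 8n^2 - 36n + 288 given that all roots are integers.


Try integer roots (divisors of 288). n=6: p(6)=0.
Divide out (n - 6): quotient is n^2 - 2n - 48.
Factor the quadratic: (n - 8)(n + 6)
Result: (n - 6)(n - 8)(n + 6)


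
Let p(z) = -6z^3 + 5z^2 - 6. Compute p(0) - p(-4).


p(0) = -6
p(-4) = 458
p(0) - p(-4) = -6 - 458 = -464


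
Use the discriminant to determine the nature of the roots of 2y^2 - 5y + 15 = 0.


D = b^2 - 4ac = (-5)^2 - 4(2)(15) = 25 - 120 = -95
Since D < 0: two complex conjugate roots (no real roots)


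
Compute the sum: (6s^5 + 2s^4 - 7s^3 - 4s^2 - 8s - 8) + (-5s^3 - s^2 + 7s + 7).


Align terms by degree and add:
  6s^5 + 2s^4 - 7s^3 - 4s^2 - 8s - 8
  -5s^3 - s^2 + 7s + 7
= 6s^5 + 2s^4 - 12s^3 - 5s^2 - s - 1


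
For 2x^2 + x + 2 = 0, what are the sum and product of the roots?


For ax^2+bx+c=0: sum = -b/a, product = c/a.
a=2, b=1, c=2
Sum = -(1)/2 = -1/2
Product = (2)/2 = 1


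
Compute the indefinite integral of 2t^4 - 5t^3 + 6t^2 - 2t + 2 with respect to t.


Reverse power rule on each term:
  ∫ 2t^4 dt = (2/5)t^5
  ∫ -5t^3 dt = -(5/4)t^4
  ∫ 6t^2 dt = 2t^3
  ∫ -2t dt = -t^2
  ∫ 2 dt = 2t
F(t) = (2/5)t^5 - (5/4)t^4 + 2t^3 - t^2 + 2t + C


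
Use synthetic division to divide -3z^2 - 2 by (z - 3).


Synthetic division with c = 3. Coefficients: -3, 0, -2
Bring down -3.
  -3 * 3 = -9; -9 + 0 = -9
  -9 * 3 = -27; -27 - 2 = -29
Quotient: -3z - 9, Remainder: -29


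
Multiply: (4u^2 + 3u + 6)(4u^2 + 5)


Distribute each term of the first polynomial:
  (4u^2)(4u^2 + 5) = 16u^4 + 20u^2
  (3u)(4u^2 + 5) = 12u^3 + 15u
  (6)(4u^2 + 5) = 24u^2 + 30
Sum: 16u^4 + 12u^3 + 44u^2 + 15u + 30


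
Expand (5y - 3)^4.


Expand (5y - 3)^4 by repeated multiplication:
  (5y - 3)^2 = 25y^2 - 30y + 9
  (5y - 3)^3 = 125y^3 - 225y^2 + 135y - 27
= 625y^4 - 1500y^3 + 1350y^2 - 540y + 81


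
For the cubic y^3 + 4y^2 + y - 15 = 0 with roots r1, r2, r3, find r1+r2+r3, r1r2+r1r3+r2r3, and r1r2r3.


Monic cubic y^3+by^2+cy+d=0: sum=-b, pairwise sum=c, product=-d.
b=4, c=1, d=-15
r1+r2+r3 = -4
r1r2+r1r3+r2r3 = 1
r1r2r3 = 15


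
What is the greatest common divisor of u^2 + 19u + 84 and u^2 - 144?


Factor each:
  u^2 + 19u + 84 = (u + 12)(u + 7)
  u^2 - 144 = (u + 12)(u - 12)
Common monic factor: u + 12


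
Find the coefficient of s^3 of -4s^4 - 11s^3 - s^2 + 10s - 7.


Read off the coefficient of s^3: -11


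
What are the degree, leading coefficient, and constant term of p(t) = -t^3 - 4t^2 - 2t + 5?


Highest power of t is 3, with coefficient -1. Constant term is 5.
Degree = 3, leading coefficient = -1, constant term = 5


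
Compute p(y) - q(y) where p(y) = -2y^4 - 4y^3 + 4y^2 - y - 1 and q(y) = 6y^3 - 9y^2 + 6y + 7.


Distribute the minus sign:
  (-2y^4 - 4y^3 + 4y^2 - y - 1)
- (6y^3 - 9y^2 + 6y + 7)
Negate second polynomial: -6y^3 + 9y^2 - 6y - 7
Add: -2y^4 - 10y^3 + 13y^2 - 7y - 8


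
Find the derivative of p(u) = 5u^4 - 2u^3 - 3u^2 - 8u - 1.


Apply the power rule term by term:
  d/du(5u^4) = 20u^3
  d/du(-2u^3) = -6u^2
  d/du(-3u^2) = -6u
  d/du(-8u) = -8
  d/du(-1) = 0
p'(u) = 20u^3 - 6u^2 - 6u - 8


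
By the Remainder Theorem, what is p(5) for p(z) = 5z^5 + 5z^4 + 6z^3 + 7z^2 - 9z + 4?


By the Remainder Theorem, the remainder equals p(5):
  5*(5)^5 = 15625
  5*(5)^4 = 3125
  6*(5)^3 = 750
  7*(5)^2 = 175
  -9*(5)^1 = -45
  constant: 4
Sum: 15625 + 3125 + 750 + 175 - 45 + 4 = 19634


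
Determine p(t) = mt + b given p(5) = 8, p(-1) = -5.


p(t) = mt + b. Using p(5)=8, p(-1)=-5:
m = (8 + 5)/(5 + 1) = 13/6 = 13/6
b = 8 - m*(5) = 8 - 65/6 = -17/6
p(t) = (13/6)t - (17/6)


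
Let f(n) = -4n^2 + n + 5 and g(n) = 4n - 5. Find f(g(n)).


Substitute g(n) into f:
f(g(n)) = -4*(4n - 5)^2 + 1*(4n - 5) + 5
(4n - 5)^2 = 16n^2 - 40n + 25
Expand and combine: -64n^2 + 164n - 100


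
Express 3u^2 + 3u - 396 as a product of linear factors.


Roots satisfy r1 + r2 = -b/a = -1 and r1*r2 = c/a = -132.
So r1 = 11, r2 = -12.
3u^2 + 3u - 396 = 3(u - r1)(u - r2) = 3(u - 11)(u + 12)


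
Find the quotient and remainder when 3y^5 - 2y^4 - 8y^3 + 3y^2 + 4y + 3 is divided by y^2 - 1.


(3y^5 - 2y^4 - 8y^3 + 3y^2 + 4y + 3) / (y^2 - 1)
Step 1: 3y^3 * (y^2 - 1) = 3y^5 - 3y^3; subtract.
Step 2: -2y^2 * (y^2 - 1) = -2y^4 + 2y^2; subtract.
Step 3: -5y * (y^2 - 1) = -5y^3 + 5y; subtract.
Step 4: 1 * (y^2 - 1) = y^2 - 1; subtract.
Quotient: 3y^3 - 2y^2 - 5y + 1, Remainder: -y + 4


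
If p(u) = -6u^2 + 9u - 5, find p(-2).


Using direct substitution:
  -6 * (-2)^2 = -24
  9 * (-2)^1 = -18
  constant: -5
Sum = -24 - 18 - 5 = -47


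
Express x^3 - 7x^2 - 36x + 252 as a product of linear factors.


Try integer roots (divisors of 252). x=-6: p(-6)=0.
Divide out (x + 6): quotient is x^2 - 13x + 42.
Factor the quadratic: (x - 6)(x - 7)
Result: (x + 6)(x - 6)(x - 7)


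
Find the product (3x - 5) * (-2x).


Distribute each term of the first polynomial:
  (3x)(-2x) = -6x^2
  (-5)(-2x) = 10x
Sum: -6x^2 + 10x


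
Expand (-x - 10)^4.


Expand (-x - 10)^4 by repeated multiplication:
  (-x - 10)^2 = x^2 + 20x + 100
  (-x - 10)^3 = -x^3 - 30x^2 - 300x - 1000
= x^4 + 40x^3 + 600x^2 + 4000x + 10000


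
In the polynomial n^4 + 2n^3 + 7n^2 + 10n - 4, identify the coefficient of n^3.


Read off the coefficient of n^3: 2


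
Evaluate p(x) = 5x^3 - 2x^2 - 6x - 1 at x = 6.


Using direct substitution:
  5 * (6)^3 = 1080
  -2 * (6)^2 = -72
  -6 * (6)^1 = -36
  constant: -1
Sum = 1080 - 72 - 36 - 1 = 971


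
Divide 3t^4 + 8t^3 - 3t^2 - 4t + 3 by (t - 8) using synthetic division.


Synthetic division with c = 8. Coefficients: 3, 8, -3, -4, 3
Bring down 3.
  3 * 8 = 24; 24 + 8 = 32
  32 * 8 = 256; 256 - 3 = 253
  253 * 8 = 2024; 2024 - 4 = 2020
  2020 * 8 = 16160; 16160 + 3 = 16163
Quotient: 3t^3 + 32t^2 + 253t + 2020, Remainder: 16163


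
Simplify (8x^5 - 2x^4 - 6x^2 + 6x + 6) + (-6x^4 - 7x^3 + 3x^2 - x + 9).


Align terms by degree and add:
  8x^5 - 2x^4 - 6x^2 + 6x + 6
  -6x^4 - 7x^3 + 3x^2 - x + 9
= 8x^5 - 8x^4 - 7x^3 - 3x^2 + 5x + 15


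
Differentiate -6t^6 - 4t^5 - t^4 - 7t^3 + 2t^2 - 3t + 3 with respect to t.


Apply the power rule term by term:
  d/dt(-6t^6) = -36t^5
  d/dt(-4t^5) = -20t^4
  d/dt(-t^4) = -4t^3
  d/dt(-7t^3) = -21t^2
  d/dt(2t^2) = 4t
  d/dt(-3t) = -3
  d/dt(3) = 0
p'(t) = -36t^5 - 20t^4 - 4t^3 - 21t^2 + 4t - 3


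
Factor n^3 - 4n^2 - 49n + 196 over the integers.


Try integer roots (divisors of 196). n=-7: p(-7)=0.
Divide out (n + 7): quotient is n^2 - 11n + 28.
Factor the quadratic: (n - 7)(n - 4)
Result: (n + 7)(n - 7)(n - 4)


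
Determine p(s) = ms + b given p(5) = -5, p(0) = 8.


p(s) = ms + b. Using p(5)=-5, p(0)=8:
m = (-5 - 8)/(5) = -13/5 = -13/5
b = -5 - m*(5) = -5 + 13 = 8
p(s) = -(13/5)s + 8


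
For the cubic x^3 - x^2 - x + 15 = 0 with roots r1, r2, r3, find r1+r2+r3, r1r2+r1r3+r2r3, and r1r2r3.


Monic cubic x^3+bx^2+cx+d=0: sum=-b, pairwise sum=c, product=-d.
b=-1, c=-1, d=15
r1+r2+r3 = 1
r1r2+r1r3+r2r3 = -1
r1r2r3 = -15


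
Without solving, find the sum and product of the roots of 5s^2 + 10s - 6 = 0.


For as^2+bs+c=0: sum = -b/a, product = c/a.
a=5, b=10, c=-6
Sum = -(10)/5 = -2
Product = (-6)/5 = -6/5


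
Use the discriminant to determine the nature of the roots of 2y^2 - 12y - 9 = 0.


D = b^2 - 4ac = (-12)^2 - 4(2)(-9) = 144 + 72 = 216
Since D > 0: two distinct irrational roots


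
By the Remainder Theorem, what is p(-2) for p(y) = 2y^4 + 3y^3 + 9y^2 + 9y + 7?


By the Remainder Theorem, the remainder equals p(-2):
  2*(-2)^4 = 32
  3*(-2)^3 = -24
  9*(-2)^2 = 36
  9*(-2)^1 = -18
  constant: 7
Sum: 32 - 24 + 36 - 18 + 7 = 33


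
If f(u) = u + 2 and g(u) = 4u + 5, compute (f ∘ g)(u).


Substitute g(u) into f:
f(g(u)) = 1*(4u + 5) + 2
Expand and combine: 4u + 7


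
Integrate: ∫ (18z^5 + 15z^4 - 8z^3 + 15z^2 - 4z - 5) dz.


Reverse power rule on each term:
  ∫ 18z^5 dz = 3z^6
  ∫ 15z^4 dz = 3z^5
  ∫ -8z^3 dz = -2z^4
  ∫ 15z^2 dz = 5z^3
  ∫ -4z dz = -2z^2
  ∫ -5 dz = -5z
F(z) = 3z^6 + 3z^5 - 2z^4 + 5z^3 - 2z^2 - 5z + C


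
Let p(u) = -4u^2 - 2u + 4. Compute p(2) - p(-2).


p(2) = -16
p(-2) = -8
p(2) - p(-2) = -16 + 8 = -8


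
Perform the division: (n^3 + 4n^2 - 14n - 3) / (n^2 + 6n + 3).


(n^3 + 4n^2 - 14n - 3) / (n^2 + 6n + 3)
Step 1: n * (n^2 + 6n + 3) = n^3 + 6n^2 + 3n; subtract.
Step 2: -2 * (n^2 + 6n + 3) = -2n^2 - 12n - 6; subtract.
Quotient: n - 2, Remainder: -5n + 3


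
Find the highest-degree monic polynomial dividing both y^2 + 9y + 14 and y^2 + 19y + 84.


Factor each:
  y^2 + 9y + 14 = (y + 7)(y + 2)
  y^2 + 19y + 84 = (y + 7)(y + 12)
Common monic factor: y + 7


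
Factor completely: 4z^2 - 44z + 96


Roots satisfy r1 + r2 = -b/a = 11 and r1*r2 = c/a = 24.
So r1 = 3, r2 = 8.
4z^2 - 44z + 96 = 4(z - r1)(z - r2) = 4(z - 3)(z - 8)


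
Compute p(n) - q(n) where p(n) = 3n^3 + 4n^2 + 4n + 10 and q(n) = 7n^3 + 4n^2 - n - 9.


Distribute the minus sign:
  (3n^3 + 4n^2 + 4n + 10)
- (7n^3 + 4n^2 - n - 9)
Negate second polynomial: -7n^3 - 4n^2 + n + 9
Add: -4n^3 + 5n + 19


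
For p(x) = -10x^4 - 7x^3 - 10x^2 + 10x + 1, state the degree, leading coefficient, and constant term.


Highest power of x is 4, with coefficient -10. Constant term is 1.
Degree = 4, leading coefficient = -10, constant term = 1


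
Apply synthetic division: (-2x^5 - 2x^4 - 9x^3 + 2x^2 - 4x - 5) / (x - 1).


Synthetic division with c = 1. Coefficients: -2, -2, -9, 2, -4, -5
Bring down -2.
  -2 * 1 = -2; -2 - 2 = -4
  -4 * 1 = -4; -4 - 9 = -13
  -13 * 1 = -13; -13 + 2 = -11
  -11 * 1 = -11; -11 - 4 = -15
  -15 * 1 = -15; -15 - 5 = -20
Quotient: -2x^4 - 4x^3 - 13x^2 - 11x - 15, Remainder: -20


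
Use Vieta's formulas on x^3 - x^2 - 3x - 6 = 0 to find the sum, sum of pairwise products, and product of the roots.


Monic cubic x^3+bx^2+cx+d=0: sum=-b, pairwise sum=c, product=-d.
b=-1, c=-3, d=-6
r1+r2+r3 = 1
r1r2+r1r3+r2r3 = -3
r1r2r3 = 6


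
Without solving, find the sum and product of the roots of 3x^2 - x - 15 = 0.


For ax^2+bx+c=0: sum = -b/a, product = c/a.
a=3, b=-1, c=-15
Sum = -(-1)/3 = 1/3
Product = (-15)/3 = -5


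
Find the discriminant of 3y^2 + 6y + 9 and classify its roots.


D = b^2 - 4ac = (6)^2 - 4(3)(9) = 36 - 108 = -72
Since D < 0: two complex conjugate roots (no real roots)


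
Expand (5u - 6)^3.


Expand (5u - 6)^3 by repeated multiplication:
  (5u - 6)^2 = 25u^2 - 60u + 36
= 125u^3 - 450u^2 + 540u - 216


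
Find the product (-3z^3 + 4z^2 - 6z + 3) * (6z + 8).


Distribute each term of the first polynomial:
  (-3z^3)(6z + 8) = -18z^4 - 24z^3
  (4z^2)(6z + 8) = 24z^3 + 32z^2
  (-6z)(6z + 8) = -36z^2 - 48z
  (3)(6z + 8) = 18z + 24
Sum: -18z^4 - 4z^2 - 30z + 24


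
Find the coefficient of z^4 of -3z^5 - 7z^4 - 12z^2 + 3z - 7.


Read off the coefficient of z^4: -7


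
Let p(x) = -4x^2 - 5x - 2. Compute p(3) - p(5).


p(3) = -53
p(5) = -127
p(3) - p(5) = -53 + 127 = 74


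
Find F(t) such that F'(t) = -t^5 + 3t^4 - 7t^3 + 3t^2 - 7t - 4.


Reverse power rule on each term:
  ∫ -t^5 dt = -(1/6)t^6
  ∫ 3t^4 dt = (3/5)t^5
  ∫ -7t^3 dt = -(7/4)t^4
  ∫ 3t^2 dt = t^3
  ∫ -7t dt = -(7/2)t^2
  ∫ -4 dt = -4t
F(t) = -(1/6)t^6 + (3/5)t^5 - (7/4)t^4 + t^3 - (7/2)t^2 - 4t + C


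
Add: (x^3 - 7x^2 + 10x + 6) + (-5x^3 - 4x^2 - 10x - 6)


Align terms by degree and add:
  x^3 - 7x^2 + 10x + 6
  -5x^3 - 4x^2 - 10x - 6
= -4x^3 - 11x^2


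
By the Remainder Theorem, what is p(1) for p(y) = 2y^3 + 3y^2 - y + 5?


By the Remainder Theorem, the remainder equals p(1):
  2*(1)^3 = 2
  3*(1)^2 = 3
  -1*(1)^1 = -1
  constant: 5
Sum: 2 + 3 - 1 + 5 = 9


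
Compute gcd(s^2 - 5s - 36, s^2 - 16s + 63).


Factor each:
  s^2 - 5s - 36 = (s - 9)(s + 4)
  s^2 - 16s + 63 = (s - 9)(s - 7)
Common monic factor: s - 9


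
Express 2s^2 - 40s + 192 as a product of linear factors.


Roots satisfy r1 + r2 = -b/a = 20 and r1*r2 = c/a = 96.
So r1 = 12, r2 = 8.
2s^2 - 40s + 192 = 2(s - r1)(s - r2) = 2(s - 12)(s - 8)


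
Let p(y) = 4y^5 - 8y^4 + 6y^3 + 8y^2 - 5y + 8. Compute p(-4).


Using direct substitution:
  4 * (-4)^5 = -4096
  -8 * (-4)^4 = -2048
  6 * (-4)^3 = -384
  8 * (-4)^2 = 128
  -5 * (-4)^1 = 20
  constant: 8
Sum = -4096 - 2048 - 384 + 128 + 20 + 8 = -6372


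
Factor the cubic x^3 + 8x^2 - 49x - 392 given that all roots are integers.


Try integer roots (divisors of -392). x=7: p(7)=0.
Divide out (x - 7): quotient is x^2 + 15x + 56.
Factor the quadratic: (x + 8)(x + 7)
Result: (x - 7)(x + 8)(x + 7)


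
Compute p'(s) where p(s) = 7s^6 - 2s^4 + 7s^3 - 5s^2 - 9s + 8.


Apply the power rule term by term:
  d/ds(7s^6) = 42s^5
  d/ds(-2s^4) = -8s^3
  d/ds(7s^3) = 21s^2
  d/ds(-5s^2) = -10s
  d/ds(-9s) = -9
  d/ds(8) = 0
p'(s) = 42s^5 - 8s^3 + 21s^2 - 10s - 9


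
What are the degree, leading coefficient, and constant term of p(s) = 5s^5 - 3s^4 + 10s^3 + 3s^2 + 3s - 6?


Highest power of s is 5, with coefficient 5. Constant term is -6.
Degree = 5, leading coefficient = 5, constant term = -6


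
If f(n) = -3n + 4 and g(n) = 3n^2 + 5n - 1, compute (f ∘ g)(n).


Substitute g(n) into f:
f(g(n)) = -3*(3n^2 + 5n - 1) + 4
Expand and combine: -9n^2 - 15n + 7


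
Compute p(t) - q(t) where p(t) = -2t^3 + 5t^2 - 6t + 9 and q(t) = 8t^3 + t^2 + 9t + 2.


Distribute the minus sign:
  (-2t^3 + 5t^2 - 6t + 9)
- (8t^3 + t^2 + 9t + 2)
Negate second polynomial: -8t^3 - t^2 - 9t - 2
Add: -10t^3 + 4t^2 - 15t + 7


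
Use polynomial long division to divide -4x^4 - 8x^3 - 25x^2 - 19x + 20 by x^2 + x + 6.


(-4x^4 - 8x^3 - 25x^2 - 19x + 20) / (x^2 + x + 6)
Step 1: -4x^2 * (x^2 + x + 6) = -4x^4 - 4x^3 - 24x^2; subtract.
Step 2: -4x * (x^2 + x + 6) = -4x^3 - 4x^2 - 24x; subtract.
Step 3: 3 * (x^2 + x + 6) = 3x^2 + 3x + 18; subtract.
Quotient: -4x^2 - 4x + 3, Remainder: 2x + 2


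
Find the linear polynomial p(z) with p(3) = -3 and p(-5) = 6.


p(z) = mz + b. Using p(3)=-3, p(-5)=6:
m = (-3 - 6)/(3 + 5) = -9/8 = -9/8
b = -3 - m*(3) = -3 + 27/8 = 3/8
p(z) = -(9/8)z + (3/8)


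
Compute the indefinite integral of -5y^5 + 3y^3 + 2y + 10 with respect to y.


Reverse power rule on each term:
  ∫ -5y^5 dy = -(5/6)y^6
  ∫ 3y^3 dy = (3/4)y^4
  ∫ 2y dy = y^2
  ∫ 10 dy = 10y
F(y) = -(5/6)y^6 + (3/4)y^4 + y^2 + 10y + C


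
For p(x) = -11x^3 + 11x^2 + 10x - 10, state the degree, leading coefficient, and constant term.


Highest power of x is 3, with coefficient -11. Constant term is -10.
Degree = 3, leading coefficient = -11, constant term = -10


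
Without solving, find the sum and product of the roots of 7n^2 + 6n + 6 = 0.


For an^2+bn+c=0: sum = -b/a, product = c/a.
a=7, b=6, c=6
Sum = -(6)/7 = -6/7
Product = (6)/7 = 6/7


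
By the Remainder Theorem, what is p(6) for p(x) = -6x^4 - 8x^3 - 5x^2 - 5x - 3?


By the Remainder Theorem, the remainder equals p(6):
  -6*(6)^4 = -7776
  -8*(6)^3 = -1728
  -5*(6)^2 = -180
  -5*(6)^1 = -30
  constant: -3
Sum: -7776 - 1728 - 180 - 30 - 3 = -9717


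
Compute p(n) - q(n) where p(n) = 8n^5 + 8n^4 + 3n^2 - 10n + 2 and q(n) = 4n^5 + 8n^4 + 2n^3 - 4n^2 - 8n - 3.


Distribute the minus sign:
  (8n^5 + 8n^4 + 3n^2 - 10n + 2)
- (4n^5 + 8n^4 + 2n^3 - 4n^2 - 8n - 3)
Negate second polynomial: -4n^5 - 8n^4 - 2n^3 + 4n^2 + 8n + 3
Add: 4n^5 - 2n^3 + 7n^2 - 2n + 5


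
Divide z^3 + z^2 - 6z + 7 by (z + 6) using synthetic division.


Synthetic division with c = -6. Coefficients: 1, 1, -6, 7
Bring down 1.
  1 * -6 = -6; -6 + 1 = -5
  -5 * -6 = 30; 30 - 6 = 24
  24 * -6 = -144; -144 + 7 = -137
Quotient: z^2 - 5z + 24, Remainder: -137


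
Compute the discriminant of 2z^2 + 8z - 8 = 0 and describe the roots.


D = b^2 - 4ac = (8)^2 - 4(2)(-8) = 64 + 64 = 128
Since D > 0: two distinct irrational roots


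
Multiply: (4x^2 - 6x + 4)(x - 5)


Distribute each term of the first polynomial:
  (4x^2)(x - 5) = 4x^3 - 20x^2
  (-6x)(x - 5) = -6x^2 + 30x
  (4)(x - 5) = 4x - 20
Sum: 4x^3 - 26x^2 + 34x - 20


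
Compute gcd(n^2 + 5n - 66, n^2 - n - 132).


Factor each:
  n^2 + 5n - 66 = (n + 11)(n - 6)
  n^2 - n - 132 = (n + 11)(n - 12)
Common monic factor: n + 11


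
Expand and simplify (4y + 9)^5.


Expand (4y + 9)^5 by repeated multiplication:
  (4y + 9)^2 = 16y^2 + 72y + 81
  (4y + 9)^3 = 64y^3 + 432y^2 + 972y + 729
  (4y + 9)^4 = 256y^4 + 2304y^3 + 7776y^2 + 11664y + 6561
= 1024y^5 + 11520y^4 + 51840y^3 + 116640y^2 + 131220y + 59049


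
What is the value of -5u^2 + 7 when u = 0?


Using direct substitution:
  -5 * (0)^2 = 0
  0 * (0)^1 = 0
  constant: 7
Sum = 0 + 0 + 7 = 7


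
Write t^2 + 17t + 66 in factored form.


Roots satisfy r1 + r2 = -b/a = -17 and r1*r2 = c/a = 66.
So r1 = -11, r2 = -6.
t^2 + 17t + 66 = (t - r1)(t - r2) = (t + 11)(t + 6)


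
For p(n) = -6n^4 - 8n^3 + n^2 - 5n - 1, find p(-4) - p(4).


p(-4) = -989
p(4) = -2053
p(-4) - p(4) = -989 + 2053 = 1064


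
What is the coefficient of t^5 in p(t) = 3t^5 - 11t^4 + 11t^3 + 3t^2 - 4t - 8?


Read off the coefficient of t^5: 3


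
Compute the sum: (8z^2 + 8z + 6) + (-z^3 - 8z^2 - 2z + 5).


Align terms by degree and add:
  8z^2 + 8z + 6
  -z^3 - 8z^2 - 2z + 5
= -z^3 + 6z + 11


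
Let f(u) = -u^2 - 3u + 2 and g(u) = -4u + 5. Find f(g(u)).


Substitute g(u) into f:
f(g(u)) = -1*(-4u + 5)^2 + (-3)*(-4u + 5) + 2
(-4u + 5)^2 = 16u^2 - 40u + 25
Expand and combine: -16u^2 + 52u - 38


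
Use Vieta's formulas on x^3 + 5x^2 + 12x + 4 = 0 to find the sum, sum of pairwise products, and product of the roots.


Monic cubic x^3+bx^2+cx+d=0: sum=-b, pairwise sum=c, product=-d.
b=5, c=12, d=4
r1+r2+r3 = -5
r1r2+r1r3+r2r3 = 12
r1r2r3 = -4


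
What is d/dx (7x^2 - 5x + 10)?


Apply the power rule term by term:
  d/dx(7x^2) = 14x
  d/dx(-5x) = -5
  d/dx(10) = 0
p'(x) = 14x - 5


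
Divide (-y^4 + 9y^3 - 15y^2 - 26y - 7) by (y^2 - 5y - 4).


(-y^4 + 9y^3 - 15y^2 - 26y - 7) / (y^2 - 5y - 4)
Step 1: -y^2 * (y^2 - 5y - 4) = -y^4 + 5y^3 + 4y^2; subtract.
Step 2: 4y * (y^2 - 5y - 4) = 4y^3 - 20y^2 - 16y; subtract.
Step 3: 1 * (y^2 - 5y - 4) = y^2 - 5y - 4; subtract.
Quotient: -y^2 + 4y + 1, Remainder: -5y - 3


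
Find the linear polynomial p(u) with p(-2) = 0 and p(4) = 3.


p(u) = mu + b. Using p(-2)=0, p(4)=3:
m = (0 - 3)/(-2 - 4) = -3/-6 = 1/2
b = 0 - m*(-2) = 0 + 1 = 1
p(u) = (1/2)u + 1


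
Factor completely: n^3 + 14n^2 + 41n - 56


Try integer roots (divisors of -56). n=-7: p(-7)=0.
Divide out (n + 7): quotient is n^2 + 7n - 8.
Factor the quadratic: (n - 1)(n + 8)
Result: (n + 7)(n - 1)(n + 8)


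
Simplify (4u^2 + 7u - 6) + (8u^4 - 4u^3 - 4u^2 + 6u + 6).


Align terms by degree and add:
  4u^2 + 7u - 6
+ 8u^4 - 4u^3 - 4u^2 + 6u + 6
= 8u^4 - 4u^3 + 13u


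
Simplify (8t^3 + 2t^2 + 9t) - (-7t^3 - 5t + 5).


Distribute the minus sign:
  (8t^3 + 2t^2 + 9t)
- (-7t^3 - 5t + 5)
Negate second polynomial: 7t^3 + 5t - 5
Add: 15t^3 + 2t^2 + 14t - 5


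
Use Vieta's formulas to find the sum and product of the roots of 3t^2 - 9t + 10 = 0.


For at^2+bt+c=0: sum = -b/a, product = c/a.
a=3, b=-9, c=10
Sum = -(-9)/3 = 3
Product = (10)/3 = 10/3


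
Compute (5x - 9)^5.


Expand (5x - 9)^5 by repeated multiplication:
  (5x - 9)^2 = 25x^2 - 90x + 81
  (5x - 9)^3 = 125x^3 - 675x^2 + 1215x - 729
  (5x - 9)^4 = 625x^4 - 4500x^3 + 12150x^2 - 14580x + 6561
= 3125x^5 - 28125x^4 + 101250x^3 - 182250x^2 + 164025x - 59049


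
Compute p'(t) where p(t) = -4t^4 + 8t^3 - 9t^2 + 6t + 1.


Apply the power rule term by term:
  d/dt(-4t^4) = -16t^3
  d/dt(8t^3) = 24t^2
  d/dt(-9t^2) = -18t
  d/dt(6t) = 6
  d/dt(1) = 0
p'(t) = -16t^3 + 24t^2 - 18t + 6


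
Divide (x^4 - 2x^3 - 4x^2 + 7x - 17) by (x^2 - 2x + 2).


(x^4 - 2x^3 - 4x^2 + 7x - 17) / (x^2 - 2x + 2)
Step 1: x^2 * (x^2 - 2x + 2) = x^4 - 2x^3 + 2x^2; subtract.
Step 2: 0 * (x^2 - 2x + 2) = 0; subtract.
Step 3: -6 * (x^2 - 2x + 2) = -6x^2 + 12x - 12; subtract.
Quotient: x^2 - 6, Remainder: -5x - 5


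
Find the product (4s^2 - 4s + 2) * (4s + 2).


Distribute each term of the first polynomial:
  (4s^2)(4s + 2) = 16s^3 + 8s^2
  (-4s)(4s + 2) = -16s^2 - 8s
  (2)(4s + 2) = 8s + 4
Sum: 16s^3 - 8s^2 + 4


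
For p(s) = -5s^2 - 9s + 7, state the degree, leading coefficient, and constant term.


Highest power of s is 2, with coefficient -5. Constant term is 7.
Degree = 2, leading coefficient = -5, constant term = 7


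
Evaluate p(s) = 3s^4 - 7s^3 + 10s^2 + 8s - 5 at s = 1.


Using direct substitution:
  3 * (1)^4 = 3
  -7 * (1)^3 = -7
  10 * (1)^2 = 10
  8 * (1)^1 = 8
  constant: -5
Sum = 3 - 7 + 10 + 8 - 5 = 9


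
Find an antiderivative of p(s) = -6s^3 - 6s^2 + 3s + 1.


Reverse power rule on each term:
  ∫ -6s^3 ds = -(3/2)s^4
  ∫ -6s^2 ds = -2s^3
  ∫ 3s ds = (3/2)s^2
  ∫ 1 ds = s
F(s) = -(3/2)s^4 - 2s^3 + (3/2)s^2 + s + C


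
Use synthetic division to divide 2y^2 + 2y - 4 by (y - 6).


Synthetic division with c = 6. Coefficients: 2, 2, -4
Bring down 2.
  2 * 6 = 12; 12 + 2 = 14
  14 * 6 = 84; 84 - 4 = 80
Quotient: 2y + 14, Remainder: 80


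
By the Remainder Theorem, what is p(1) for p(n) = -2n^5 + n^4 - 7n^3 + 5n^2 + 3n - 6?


By the Remainder Theorem, the remainder equals p(1):
  -2*(1)^5 = -2
  1*(1)^4 = 1
  -7*(1)^3 = -7
  5*(1)^2 = 5
  3*(1)^1 = 3
  constant: -6
Sum: -2 + 1 - 7 + 5 + 3 - 6 = -6


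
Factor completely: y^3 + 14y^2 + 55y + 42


Try integer roots (divisors of 42). y=-7: p(-7)=0.
Divide out (y + 7): quotient is y^2 + 7y + 6.
Factor the quadratic: (y + 1)(y + 6)
Result: (y + 7)(y + 1)(y + 6)


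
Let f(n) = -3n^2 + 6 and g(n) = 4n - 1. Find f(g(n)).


Substitute g(n) into f:
f(g(n)) = -3*(4n - 1)^2 + 6
(4n - 1)^2 = 16n^2 - 8n + 1
Expand and combine: -48n^2 + 24n + 3


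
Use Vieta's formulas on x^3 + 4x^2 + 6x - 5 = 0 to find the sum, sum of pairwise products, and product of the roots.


Monic cubic x^3+bx^2+cx+d=0: sum=-b, pairwise sum=c, product=-d.
b=4, c=6, d=-5
r1+r2+r3 = -4
r1r2+r1r3+r2r3 = 6
r1r2r3 = 5


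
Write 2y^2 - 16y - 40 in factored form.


Roots satisfy r1 + r2 = -b/a = 8 and r1*r2 = c/a = -20.
So r1 = -2, r2 = 10.
2y^2 - 16y - 40 = 2(y - r1)(y - r2) = 2(y + 2)(y - 10)


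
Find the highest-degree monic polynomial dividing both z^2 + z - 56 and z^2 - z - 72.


Factor each:
  z^2 + z - 56 = (z + 8)(z - 7)
  z^2 - z - 72 = (z + 8)(z - 9)
Common monic factor: z + 8


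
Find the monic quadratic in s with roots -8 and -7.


p(s) = (s + 8)(s + 7)
Expand: s^2 + 15s + 56


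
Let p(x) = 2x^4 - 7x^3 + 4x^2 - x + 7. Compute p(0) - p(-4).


p(0) = 7
p(-4) = 1035
p(0) - p(-4) = 7 - 1035 = -1028


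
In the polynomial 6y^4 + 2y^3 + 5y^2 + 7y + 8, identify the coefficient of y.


Read off the coefficient of y: 7


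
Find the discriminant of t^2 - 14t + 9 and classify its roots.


D = b^2 - 4ac = (-14)^2 - 4(1)(9) = 196 - 36 = 160
Since D > 0: two distinct irrational roots


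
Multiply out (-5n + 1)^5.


Expand (-5n + 1)^5 by repeated multiplication:
  (-5n + 1)^2 = 25n^2 - 10n + 1
  (-5n + 1)^3 = -125n^3 + 75n^2 - 15n + 1
  (-5n + 1)^4 = 625n^4 - 500n^3 + 150n^2 - 20n + 1
= -3125n^5 + 3125n^4 - 1250n^3 + 250n^2 - 25n + 1


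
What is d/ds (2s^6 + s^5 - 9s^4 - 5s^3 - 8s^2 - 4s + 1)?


Apply the power rule term by term:
  d/ds(2s^6) = 12s^5
  d/ds(s^5) = 5s^4
  d/ds(-9s^4) = -36s^3
  d/ds(-5s^3) = -15s^2
  d/ds(-8s^2) = -16s
  d/ds(-4s) = -4
  d/ds(1) = 0
p'(s) = 12s^5 + 5s^4 - 36s^3 - 15s^2 - 16s - 4


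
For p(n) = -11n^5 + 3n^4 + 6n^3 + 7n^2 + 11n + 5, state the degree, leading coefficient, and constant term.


Highest power of n is 5, with coefficient -11. Constant term is 5.
Degree = 5, leading coefficient = -11, constant term = 5


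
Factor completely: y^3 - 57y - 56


Try integer roots (divisors of -56). y=-7: p(-7)=0.
Divide out (y + 7): quotient is y^2 - 7y - 8.
Factor the quadratic: (y - 8)(y + 1)
Result: (y + 7)(y - 8)(y + 1)


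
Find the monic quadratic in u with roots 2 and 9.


p(u) = (u - 2)(u - 9)
Expand: u^2 - 11u + 18


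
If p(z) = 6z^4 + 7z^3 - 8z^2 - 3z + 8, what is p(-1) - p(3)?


p(-1) = 2
p(3) = 602
p(-1) - p(3) = 2 - 602 = -600


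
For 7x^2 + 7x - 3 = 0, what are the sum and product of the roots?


For ax^2+bx+c=0: sum = -b/a, product = c/a.
a=7, b=7, c=-3
Sum = -(7)/7 = -1
Product = (-3)/7 = -3/7


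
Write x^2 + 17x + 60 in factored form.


Roots satisfy r1 + r2 = -b/a = -17 and r1*r2 = c/a = 60.
So r1 = -12, r2 = -5.
x^2 + 17x + 60 = (x - r1)(x - r2) = (x + 12)(x + 5)


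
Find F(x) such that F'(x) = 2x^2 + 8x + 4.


Reverse power rule on each term:
  ∫ 2x^2 dx = (2/3)x^3
  ∫ 8x dx = 4x^2
  ∫ 4 dx = 4x
F(x) = (2/3)x^3 + 4x^2 + 4x + C


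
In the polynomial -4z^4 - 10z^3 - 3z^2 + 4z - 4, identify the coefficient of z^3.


Read off the coefficient of z^3: -10


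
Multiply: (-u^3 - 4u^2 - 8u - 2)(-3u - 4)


Distribute each term of the first polynomial:
  (-u^3)(-3u - 4) = 3u^4 + 4u^3
  (-4u^2)(-3u - 4) = 12u^3 + 16u^2
  (-8u)(-3u - 4) = 24u^2 + 32u
  (-2)(-3u - 4) = 6u + 8
Sum: 3u^4 + 16u^3 + 40u^2 + 38u + 8


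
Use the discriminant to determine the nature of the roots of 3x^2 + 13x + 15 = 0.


D = b^2 - 4ac = (13)^2 - 4(3)(15) = 169 - 180 = -11
Since D < 0: two complex conjugate roots (no real roots)


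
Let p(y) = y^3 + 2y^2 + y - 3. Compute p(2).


Using direct substitution:
  1 * (2)^3 = 8
  2 * (2)^2 = 8
  1 * (2)^1 = 2
  constant: -3
Sum = 8 + 8 + 2 - 3 = 15


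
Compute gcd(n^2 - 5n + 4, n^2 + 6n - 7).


Factor each:
  n^2 - 5n + 4 = (n - 1)(n - 4)
  n^2 + 6n - 7 = (n - 1)(n + 7)
Common monic factor: n - 1


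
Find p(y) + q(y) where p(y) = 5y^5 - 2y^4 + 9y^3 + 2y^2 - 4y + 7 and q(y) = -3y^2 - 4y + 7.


Align terms by degree and add:
  5y^5 - 2y^4 + 9y^3 + 2y^2 - 4y + 7
  -3y^2 - 4y + 7
= 5y^5 - 2y^4 + 9y^3 - y^2 - 8y + 14


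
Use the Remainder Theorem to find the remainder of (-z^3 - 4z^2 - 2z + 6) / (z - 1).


By the Remainder Theorem, the remainder equals p(1):
  -1*(1)^3 = -1
  -4*(1)^2 = -4
  -2*(1)^1 = -2
  constant: 6
Sum: -1 - 4 - 2 + 6 = -1


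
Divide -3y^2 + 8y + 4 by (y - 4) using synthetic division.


Synthetic division with c = 4. Coefficients: -3, 8, 4
Bring down -3.
  -3 * 4 = -12; -12 + 8 = -4
  -4 * 4 = -16; -16 + 4 = -12
Quotient: -3y - 4, Remainder: -12


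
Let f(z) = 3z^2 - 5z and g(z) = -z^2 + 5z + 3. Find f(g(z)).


Substitute g(z) into f:
f(g(z)) = 3*(-z^2 + 5z + 3)^2 + (-5)*(-z^2 + 5z + 3)
(-z^2 + 5z + 3)^2 = z^4 - 10z^3 + 19z^2 + 30z + 9
Expand and combine: 3z^4 - 30z^3 + 62z^2 + 65z + 12


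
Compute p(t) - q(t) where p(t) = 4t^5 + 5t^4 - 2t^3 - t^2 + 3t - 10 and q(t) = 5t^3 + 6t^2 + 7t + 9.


Distribute the minus sign:
  (4t^5 + 5t^4 - 2t^3 - t^2 + 3t - 10)
- (5t^3 + 6t^2 + 7t + 9)
Negate second polynomial: -5t^3 - 6t^2 - 7t - 9
Add: 4t^5 + 5t^4 - 7t^3 - 7t^2 - 4t - 19


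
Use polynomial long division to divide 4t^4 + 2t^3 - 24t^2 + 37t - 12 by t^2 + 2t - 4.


(4t^4 + 2t^3 - 24t^2 + 37t - 12) / (t^2 + 2t - 4)
Step 1: 4t^2 * (t^2 + 2t - 4) = 4t^4 + 8t^3 - 16t^2; subtract.
Step 2: -6t * (t^2 + 2t - 4) = -6t^3 - 12t^2 + 24t; subtract.
Step 3: 4 * (t^2 + 2t - 4) = 4t^2 + 8t - 16; subtract.
Quotient: 4t^2 - 6t + 4, Remainder: 5t + 4


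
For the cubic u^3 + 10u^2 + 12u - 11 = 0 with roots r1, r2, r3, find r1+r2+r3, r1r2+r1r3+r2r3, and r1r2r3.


Monic cubic u^3+bu^2+cu+d=0: sum=-b, pairwise sum=c, product=-d.
b=10, c=12, d=-11
r1+r2+r3 = -10
r1r2+r1r3+r2r3 = 12
r1r2r3 = 11


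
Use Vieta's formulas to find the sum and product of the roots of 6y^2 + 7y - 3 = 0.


For ay^2+by+c=0: sum = -b/a, product = c/a.
a=6, b=7, c=-3
Sum = -(7)/6 = -7/6
Product = (-3)/6 = -1/2


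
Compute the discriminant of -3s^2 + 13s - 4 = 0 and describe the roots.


D = b^2 - 4ac = (13)^2 - 4(-3)(-4) = 169 - 48 = 121
Since D > 0: two distinct rational roots


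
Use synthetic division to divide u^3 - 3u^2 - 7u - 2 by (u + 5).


Synthetic division with c = -5. Coefficients: 1, -3, -7, -2
Bring down 1.
  1 * -5 = -5; -5 - 3 = -8
  -8 * -5 = 40; 40 - 7 = 33
  33 * -5 = -165; -165 - 2 = -167
Quotient: u^2 - 8u + 33, Remainder: -167


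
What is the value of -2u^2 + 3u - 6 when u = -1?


Using direct substitution:
  -2 * (-1)^2 = -2
  3 * (-1)^1 = -3
  constant: -6
Sum = -2 - 3 - 6 = -11


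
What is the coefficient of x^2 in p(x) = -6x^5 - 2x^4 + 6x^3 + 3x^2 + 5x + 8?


Read off the coefficient of x^2: 3


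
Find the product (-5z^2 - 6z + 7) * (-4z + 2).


Distribute each term of the first polynomial:
  (-5z^2)(-4z + 2) = 20z^3 - 10z^2
  (-6z)(-4z + 2) = 24z^2 - 12z
  (7)(-4z + 2) = -28z + 14
Sum: 20z^3 + 14z^2 - 40z + 14


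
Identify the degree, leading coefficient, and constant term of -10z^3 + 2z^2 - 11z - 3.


Highest power of z is 3, with coefficient -10. Constant term is -3.
Degree = 3, leading coefficient = -10, constant term = -3


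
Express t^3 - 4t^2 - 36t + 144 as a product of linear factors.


Try integer roots (divisors of 144). t=4: p(4)=0.
Divide out (t - 4): quotient is t^2 - 36.
Factor the quadratic: (t + 6)(t - 6)
Result: (t - 4)(t + 6)(t - 6)


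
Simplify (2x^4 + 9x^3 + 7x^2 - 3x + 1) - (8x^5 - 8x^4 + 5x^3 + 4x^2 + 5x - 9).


Distribute the minus sign:
  (2x^4 + 9x^3 + 7x^2 - 3x + 1)
- (8x^5 - 8x^4 + 5x^3 + 4x^2 + 5x - 9)
Negate second polynomial: -8x^5 + 8x^4 - 5x^3 - 4x^2 - 5x + 9
Add: -8x^5 + 10x^4 + 4x^3 + 3x^2 - 8x + 10


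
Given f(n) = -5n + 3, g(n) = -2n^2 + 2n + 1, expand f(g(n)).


Substitute g(n) into f:
f(g(n)) = -5*(-2n^2 + 2n + 1) + 3
Expand and combine: 10n^2 - 10n - 2


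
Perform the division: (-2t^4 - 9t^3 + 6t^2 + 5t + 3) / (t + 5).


(-2t^4 - 9t^3 + 6t^2 + 5t + 3) / (t + 5)
Step 1: -2t^3 * (t + 5) = -2t^4 - 10t^3; subtract.
Step 2: t^2 * (t + 5) = t^3 + 5t^2; subtract.
Step 3: t * (t + 5) = t^2 + 5t; subtract.
Step 4: 0 * (t + 5) = 0; subtract.
Quotient: -2t^3 + t^2 + t, Remainder: 3


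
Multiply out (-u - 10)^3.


Expand (-u - 10)^3 by repeated multiplication:
  (-u - 10)^2 = u^2 + 20u + 100
= -u^3 - 30u^2 - 300u - 1000


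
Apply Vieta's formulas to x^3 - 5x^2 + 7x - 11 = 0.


Monic cubic x^3+bx^2+cx+d=0: sum=-b, pairwise sum=c, product=-d.
b=-5, c=7, d=-11
r1+r2+r3 = 5
r1r2+r1r3+r2r3 = 7
r1r2r3 = 11


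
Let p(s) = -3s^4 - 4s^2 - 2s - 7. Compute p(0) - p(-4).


p(0) = -7
p(-4) = -831
p(0) - p(-4) = -7 + 831 = 824


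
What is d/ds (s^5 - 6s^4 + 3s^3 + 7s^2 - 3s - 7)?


Apply the power rule term by term:
  d/ds(s^5) = 5s^4
  d/ds(-6s^4) = -24s^3
  d/ds(3s^3) = 9s^2
  d/ds(7s^2) = 14s
  d/ds(-3s) = -3
  d/ds(-7) = 0
p'(s) = 5s^4 - 24s^3 + 9s^2 + 14s - 3


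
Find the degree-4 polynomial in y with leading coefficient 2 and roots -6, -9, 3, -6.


p(y) = 2(y + 6)(y + 9)(y - 3)(y + 6)
Expand: 2y^4 + 36y^3 + 162y^2 - 216y - 1944


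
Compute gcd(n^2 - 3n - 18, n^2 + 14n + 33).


Factor each:
  n^2 - 3n - 18 = (n + 3)(n - 6)
  n^2 + 14n + 33 = (n + 3)(n + 11)
Common monic factor: n + 3


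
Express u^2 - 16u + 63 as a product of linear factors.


Roots satisfy r1 + r2 = -b/a = 16 and r1*r2 = c/a = 63.
So r1 = 7, r2 = 9.
u^2 - 16u + 63 = (u - r1)(u - r2) = (u - 7)(u - 9)


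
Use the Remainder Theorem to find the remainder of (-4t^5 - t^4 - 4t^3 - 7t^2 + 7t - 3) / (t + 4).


By the Remainder Theorem, the remainder equals p(-4):
  -4*(-4)^5 = 4096
  -1*(-4)^4 = -256
  -4*(-4)^3 = 256
  -7*(-4)^2 = -112
  7*(-4)^1 = -28
  constant: -3
Sum: 4096 - 256 + 256 - 112 - 28 - 3 = 3953


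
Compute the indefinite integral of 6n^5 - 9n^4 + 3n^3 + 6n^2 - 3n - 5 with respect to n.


Reverse power rule on each term:
  ∫ 6n^5 dn = n^6
  ∫ -9n^4 dn = -(9/5)n^5
  ∫ 3n^3 dn = (3/4)n^4
  ∫ 6n^2 dn = 2n^3
  ∫ -3n dn = -(3/2)n^2
  ∫ -5 dn = -5n
F(n) = n^6 - (9/5)n^5 + (3/4)n^4 + 2n^3 - (3/2)n^2 - 5n + C


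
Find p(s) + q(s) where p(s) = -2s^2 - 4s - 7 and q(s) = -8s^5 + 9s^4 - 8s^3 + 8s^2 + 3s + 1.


Align terms by degree and add:
  -2s^2 - 4s - 7
  -8s^5 + 9s^4 - 8s^3 + 8s^2 + 3s + 1
= -8s^5 + 9s^4 - 8s^3 + 6s^2 - s - 6


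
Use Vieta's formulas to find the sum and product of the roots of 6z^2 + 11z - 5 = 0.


For az^2+bz+c=0: sum = -b/a, product = c/a.
a=6, b=11, c=-5
Sum = -(11)/6 = -11/6
Product = (-5)/6 = -5/6


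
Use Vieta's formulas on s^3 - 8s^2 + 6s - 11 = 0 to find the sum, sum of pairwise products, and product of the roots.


Monic cubic s^3+bs^2+cs+d=0: sum=-b, pairwise sum=c, product=-d.
b=-8, c=6, d=-11
r1+r2+r3 = 8
r1r2+r1r3+r2r3 = 6
r1r2r3 = 11


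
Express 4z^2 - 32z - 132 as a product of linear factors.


Roots satisfy r1 + r2 = -b/a = 8 and r1*r2 = c/a = -33.
So r1 = -3, r2 = 11.
4z^2 - 32z - 132 = 4(z - r1)(z - r2) = 4(z + 3)(z - 11)


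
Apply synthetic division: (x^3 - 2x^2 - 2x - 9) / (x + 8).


Synthetic division with c = -8. Coefficients: 1, -2, -2, -9
Bring down 1.
  1 * -8 = -8; -8 - 2 = -10
  -10 * -8 = 80; 80 - 2 = 78
  78 * -8 = -624; -624 - 9 = -633
Quotient: x^2 - 10x + 78, Remainder: -633


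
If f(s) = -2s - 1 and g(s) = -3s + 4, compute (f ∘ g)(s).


Substitute g(s) into f:
f(g(s)) = -2*(-3s + 4) + (-1)
Expand and combine: 6s - 9


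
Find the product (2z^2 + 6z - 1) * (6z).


Distribute each term of the first polynomial:
  (2z^2)(6z) = 12z^3
  (6z)(6z) = 36z^2
  (-1)(6z) = -6z
Sum: 12z^3 + 36z^2 - 6z


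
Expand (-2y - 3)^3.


Expand (-2y - 3)^3 by repeated multiplication:
  (-2y - 3)^2 = 4y^2 + 12y + 9
= -8y^3 - 36y^2 - 54y - 27


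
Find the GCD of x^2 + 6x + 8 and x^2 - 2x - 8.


Factor each:
  x^2 + 6x + 8 = (x + 2)(x + 4)
  x^2 - 2x - 8 = (x + 2)(x - 4)
Common monic factor: x + 2


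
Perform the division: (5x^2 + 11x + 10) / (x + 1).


(5x^2 + 11x + 10) / (x + 1)
Step 1: 5x * (x + 1) = 5x^2 + 5x; subtract.
Step 2: 6 * (x + 1) = 6x + 6; subtract.
Quotient: 5x + 6, Remainder: 4


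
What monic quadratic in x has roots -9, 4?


p(x) = (x + 9)(x - 4)
Expand: x^2 + 5x - 36


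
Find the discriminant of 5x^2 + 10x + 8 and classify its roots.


D = b^2 - 4ac = (10)^2 - 4(5)(8) = 100 - 160 = -60
Since D < 0: two complex conjugate roots (no real roots)


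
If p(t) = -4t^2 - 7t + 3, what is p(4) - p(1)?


p(4) = -89
p(1) = -8
p(4) - p(1) = -89 + 8 = -81


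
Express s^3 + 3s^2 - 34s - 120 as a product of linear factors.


Try integer roots (divisors of -120). s=6: p(6)=0.
Divide out (s - 6): quotient is s^2 + 9s + 20.
Factor the quadratic: (s + 4)(s + 5)
Result: (s - 6)(s + 4)(s + 5)


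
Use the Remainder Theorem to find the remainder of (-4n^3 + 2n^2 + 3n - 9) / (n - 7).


By the Remainder Theorem, the remainder equals p(7):
  -4*(7)^3 = -1372
  2*(7)^2 = 98
  3*(7)^1 = 21
  constant: -9
Sum: -1372 + 98 + 21 - 9 = -1262


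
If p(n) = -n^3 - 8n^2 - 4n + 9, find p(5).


Using direct substitution:
  -1 * (5)^3 = -125
  -8 * (5)^2 = -200
  -4 * (5)^1 = -20
  constant: 9
Sum = -125 - 200 - 20 + 9 = -336


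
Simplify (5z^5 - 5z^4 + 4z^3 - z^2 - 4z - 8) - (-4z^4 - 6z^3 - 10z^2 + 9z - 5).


Distribute the minus sign:
  (5z^5 - 5z^4 + 4z^3 - z^2 - 4z - 8)
- (-4z^4 - 6z^3 - 10z^2 + 9z - 5)
Negate second polynomial: 4z^4 + 6z^3 + 10z^2 - 9z + 5
Add: 5z^5 - z^4 + 10z^3 + 9z^2 - 13z - 3


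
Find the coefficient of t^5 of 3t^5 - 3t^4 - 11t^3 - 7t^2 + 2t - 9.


Read off the coefficient of t^5: 3


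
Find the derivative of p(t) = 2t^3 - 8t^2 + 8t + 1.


Apply the power rule term by term:
  d/dt(2t^3) = 6t^2
  d/dt(-8t^2) = -16t
  d/dt(8t) = 8
  d/dt(1) = 0
p'(t) = 6t^2 - 16t + 8


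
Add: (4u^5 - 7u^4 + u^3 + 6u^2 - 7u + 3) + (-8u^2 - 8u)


Align terms by degree and add:
  4u^5 - 7u^4 + u^3 + 6u^2 - 7u + 3
  -8u^2 - 8u
= 4u^5 - 7u^4 + u^3 - 2u^2 - 15u + 3


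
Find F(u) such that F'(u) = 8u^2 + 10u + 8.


Reverse power rule on each term:
  ∫ 8u^2 du = (8/3)u^3
  ∫ 10u du = 5u^2
  ∫ 8 du = 8u
F(u) = (8/3)u^3 + 5u^2 + 8u + C


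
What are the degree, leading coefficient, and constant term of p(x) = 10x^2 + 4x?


Highest power of x is 2, with coefficient 10. Constant term is 0.
Degree = 2, leading coefficient = 10, constant term = 0


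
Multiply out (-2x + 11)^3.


Expand (-2x + 11)^3 by repeated multiplication:
  (-2x + 11)^2 = 4x^2 - 44x + 121
= -8x^3 + 132x^2 - 726x + 1331


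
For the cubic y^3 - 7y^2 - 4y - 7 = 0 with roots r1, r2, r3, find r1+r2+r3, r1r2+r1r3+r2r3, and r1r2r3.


Monic cubic y^3+by^2+cy+d=0: sum=-b, pairwise sum=c, product=-d.
b=-7, c=-4, d=-7
r1+r2+r3 = 7
r1r2+r1r3+r2r3 = -4
r1r2r3 = 7


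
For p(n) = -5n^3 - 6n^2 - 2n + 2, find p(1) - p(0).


p(1) = -11
p(0) = 2
p(1) - p(0) = -11 - 2 = -13


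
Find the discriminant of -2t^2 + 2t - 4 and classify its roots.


D = b^2 - 4ac = (2)^2 - 4(-2)(-4) = 4 - 32 = -28
Since D < 0: two complex conjugate roots (no real roots)


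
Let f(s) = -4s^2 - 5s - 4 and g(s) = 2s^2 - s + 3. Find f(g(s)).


Substitute g(s) into f:
f(g(s)) = -4*(2s^2 - s + 3)^2 + (-5)*(2s^2 - s + 3) + (-4)
(2s^2 - s + 3)^2 = 4s^4 - 4s^3 + 13s^2 - 6s + 9
Expand and combine: -16s^4 + 16s^3 - 62s^2 + 29s - 55
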